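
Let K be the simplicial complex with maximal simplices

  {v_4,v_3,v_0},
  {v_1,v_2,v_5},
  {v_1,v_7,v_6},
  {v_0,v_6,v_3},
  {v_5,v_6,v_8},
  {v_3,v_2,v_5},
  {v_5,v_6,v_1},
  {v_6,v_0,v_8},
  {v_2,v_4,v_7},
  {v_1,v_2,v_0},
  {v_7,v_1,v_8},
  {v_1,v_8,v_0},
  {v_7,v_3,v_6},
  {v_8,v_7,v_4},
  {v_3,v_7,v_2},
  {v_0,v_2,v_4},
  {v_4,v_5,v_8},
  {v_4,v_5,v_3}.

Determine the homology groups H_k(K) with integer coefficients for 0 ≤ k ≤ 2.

H_0 ≅ Z,  H_1 ≅ Z ⊕ Z/2,  H_2 = 0.

Order the vertices as v_0 < v_1 < v_2 < v_3 < v_4 < v_5 < v_6 < v_7 < v_8. Listing each simplex with vertices in this order, K has dimension 2 with simplices:

  0-simplices (9): [v_0], [v_1], [v_2], [v_3], [v_4], [v_5], [v_6], [v_7], [v_8]
  1-simplices (27): (27 of them)
  2-simplices (18): (18 of them)

so the chain groups are C_0 ≅ Z^9, C_1 ≅ Z^27, C_2 ≅ Z^18.

The boundary map ∂_1: C_1 → C_0 maps an edge to its endpoints' difference, ∂[p,q] = q − p. For instance
  ∂[v_3,v_6] = [v_6] − [v_3].
As a 9×27 matrix over Z this has rank 8, with invariant factors (1,1,1,1,1,1,1,1).

Boundary ∂_2: C_2 → C_1 acts by ∂[p,q,r] = [q,r] − [p,r] + [p,q]. For instance
  ∂[v_2,v_3,v_5] = [v_3,v_5] − [v_2,v_5] + [v_2,v_3],
  ∂[v_2,v_4,v_7] = [v_4,v_7] − [v_2,v_7] + [v_2,v_4].
As a 27×18 matrix over Z this has rank 18, with invariant factors (1,1,1,1,1,1,1,1,1,1,1,1,1,1,1,1,1,2).

Now H_k = ker ∂_k / im ∂_{k+1}, so:

  H_0: rank C_0 − rank ∂_1 = 9 − 8 = 1, and the invariant factors of ∂_1 are all 1, so H_0 ≅ Z.
  H_1: rank ker ∂_1 − rank ∂_2 = (27 − 8) − 18 = 1, and ∂_2 has invariant factor 2 > 1, so H_1 ≅ Z ⊕ Z/2.
  H_2: rank ker ∂_2 − rank ∂_3 = (18 − 18) − 0 = 0, and there is no ∂_3, so H_2 ≅ 0.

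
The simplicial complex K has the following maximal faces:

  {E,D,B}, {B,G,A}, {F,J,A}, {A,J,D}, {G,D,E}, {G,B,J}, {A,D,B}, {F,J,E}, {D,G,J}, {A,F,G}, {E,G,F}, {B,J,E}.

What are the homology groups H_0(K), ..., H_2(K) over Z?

Take the total order A < B < D < E < F < G < J on the vertex set. Then K (dimension 2) consists of the simplices:

  0-simplices (7): A, B, D, E, F, G, J
  1-simplices (18): AB, AD, AF, AG, AJ, BD, BE, BG, BJ, DE, DG, DJ, EF, EG, EJ, FG, FJ, GJ
  2-simplices (12): ABD, ABG, ADJ, AFG, AFJ, BDE, BEJ, BGJ, DEG, DGJ, EFG, EFJ

giving chain groups C_0 ≅ Z^7, C_1 ≅ Z^18, C_2 ≅ Z^12.

The boundary map ∂_1: C_1 → C_0 sends each edge [p,q] (with p < q) to q − p. For instance
  ∂FG = G − F.
The 7×18 boundary matrix has rank 6 and Smith normal form diag(1,1,1,1,1,1).

The boundary map ∂_2: C_2 → C_1 acts by ∂[p,q,r] = [q,r] − [p,r] + [p,q]. For instance
  ∂EFG = FG − EG + EF,
  ∂AFG = FG − AG + AF.
The 18×12 boundary matrix has rank 12 and Smith normal form diag(1,1,1,1,1,1,1,1,1,1,1,2).

Computing H_k = (kernel of ∂_k) / (image of ∂_{k+1}):

  H_0: rank C_0 − rank ∂_1 = 7 − 6 = 1, and the invariant factors of ∂_1 are all 1, so H_0 = Z.
  H_1: rank ker ∂_1 − rank ∂_2 = (18 − 6) − 12 = 0, and ∂_2 has invariant factor 2 > 1, so H_1 = Z/2.
  H_2: rank ker ∂_2 − rank ∂_3 = (12 − 12) − 0 = 0, and there is no ∂_3, so H_2 = 0.

H_0 ≅ Z,  H_1 ≅ Z/2,  H_2 = 0.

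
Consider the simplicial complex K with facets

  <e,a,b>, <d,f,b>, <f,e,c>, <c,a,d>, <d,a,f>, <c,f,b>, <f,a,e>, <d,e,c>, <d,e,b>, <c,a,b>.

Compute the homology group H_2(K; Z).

H_2 ≅ 0.

Fix the vertex order a < b < c < d < e < f and write every simplex with vertices in increasing order. Then dim K = 2 and the simplices of K are:

  0-simplices (6): a, b, c, d, e, f
  1-simplices (15): ab, ac, ad, ae, af, bc, bd, be, bf, cd, ce, cf, de, df, ef
  2-simplices (10): abc, abe, acd, adf, aef, bcf, bde, bdf, cde, cef

Hence C_0 ≅ Z^6, C_1 ≅ Z^15, C_2 ≅ Z^10.

∂_1: C_1 → C_0 maps an edge to its endpoints' difference, ∂[p,q] = q − p.
This gives a 6×15 integer matrix of rank 5; reducing to Smith normal form yields diagonal entries (1,1,1,1,1).

Boundary ∂_2: C_2 → C_1 sends each 2-simplex [p,q,r] to [q,r] − [p,r] + [p,q]. For instance
  ∂aef = ef − af + ae,
  ∂bdf = df − bf + bd.
The 15×10 boundary matrix has rank 10 and Smith normal form diag(1,1,1,1,1,1,1,1,1,2).

Now H_k = ker ∂_k / im ∂_{k+1}, so:

  H_2: rank ker ∂_2 − rank ∂_3 = (10 − 10) − 0 = 0, and there is no ∂_3, so H_2 = 0.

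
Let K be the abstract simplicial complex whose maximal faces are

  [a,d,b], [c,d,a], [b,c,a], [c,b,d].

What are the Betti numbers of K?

b_0 = 1, b_1 = 0, b_2 = 1.

We work with the vertex ordering a < b < c < d. The simplices of K, each written with vertices in increasing order, are:

  0-simplices (4): a, b, c, d
  1-simplices (6): ab, ac, ad, bc, bd, cd
  2-simplices (4): abc, abd, acd, bcd

Hence C_0 ≅ Z^4, C_1 ≅ Z^6, C_2 ≅ Z^4.

Boundary ∂_1: C_1 → C_0 sends each edge [p,q] (with p < q) to q − p. For instance
  ∂cd = d − c.
This gives a 4×6 integer matrix of rank 3; reducing to Smith normal form yields diagonal entries (1,1,1).

Boundary ∂_2: C_2 → C_1 acts by ∂[p,q,r] = [q,r] − [p,r] + [p,q]. For instance
  ∂abc = bc − ac + ab,
  ∂abd = bd − ad + ab.
The 6×4 boundary matrix has rank 3 and Smith normal form diag(1,1,1).

Computing H_k = (kernel of ∂_k) / (image of ∂_{k+1}):

  H_0: rank C_0 − rank ∂_1 = 4 − 3 = 1, and the invariant factors of ∂_1 are all 1, so H_0 ≅ Z.
  H_1: rank ker ∂_1 − rank ∂_2 = (6 − 3) − 3 = 0, and the invariant factors of ∂_2 are all 1, so H_1 ≅ 0.
  H_2: rank ker ∂_2 − rank ∂_3 = (4 − 3) − 0 = 1, and there is no ∂_3, so H_2 ≅ Z.

As a check, the Euler characteristic is 4 − 6 + 4 = 2, which agrees with 1 − 0 + 1 = 2.

Hence the Betti numbers are b_0 = 1, b_1 = 0, b_2 = 1.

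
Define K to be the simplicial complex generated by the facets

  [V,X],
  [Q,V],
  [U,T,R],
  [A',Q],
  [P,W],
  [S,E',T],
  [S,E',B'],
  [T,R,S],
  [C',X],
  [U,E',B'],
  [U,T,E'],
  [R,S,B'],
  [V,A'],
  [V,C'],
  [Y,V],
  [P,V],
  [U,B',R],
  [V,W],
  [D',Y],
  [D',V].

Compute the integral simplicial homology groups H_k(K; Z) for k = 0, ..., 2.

Order the vertices as P < Q < R < S < T < U < V < W < X < Y < A' < B' < C' < D' < E'. Listing each simplex with vertices in this order, K has dimension 2 with simplices:

  0-simplices (15): [P], [Q], [R], [S], [T], [U], [V], [W], [X], [Y], [A'], [B'], [C'], [D'], [E']
  1-simplices (24): (24 of them)
  2-simplices (8): [R,S,T], [R,S,B'], [R,T,U], [R,U,B'], [S,T,E'], [S,B',E'], [T,U,E'], [U,B',E']

giving chain groups C_0 ≅ Z^15, C_1 ≅ Z^24, C_2 ≅ Z^8.

The boundary map ∂_1: C_1 → C_0 maps an edge to its endpoints' difference, ∂[p,q] = q − p. For instance
  ∂[R,B'] = [B'] − [R].
The resulting 15×24 matrix has rank 13, and its Smith normal form has invariant factors (1,1,1,1,1,1,1,1,1,1,1,1,1).

∂_2: C_2 → C_1 acts by ∂[p,q,r] = [q,r] − [p,r] + [p,q]. For instance
  ∂[R,S,T] = [S,T] − [R,T] + [R,S],
  ∂[R,U,B'] = [U,B'] − [R,B'] + [R,U].
This gives a 24×8 integer matrix of rank 7; reducing to Smith normal form yields diagonal entries (1,1,1,1,1,1,1).

From H_k ≅ ker(∂_k) / im(∂_{k+1}) we obtain:

  H_0: rank C_0 − rank ∂_1 = 15 − 13 = 2, and the invariant factors of ∂_1 are all 1, so H_0 ≅ Z^2.
  H_1: rank ker ∂_1 − rank ∂_2 = (24 − 13) − 7 = 4, and the invariant factors of ∂_2 are all 1, so H_1 ≅ Z^4.
  H_2: rank ker ∂_2 − rank ∂_3 = (8 − 7) − 0 = 1, and there is no ∂_3, so H_2 ≅ Z.

As a check, the Euler characteristic is 15 − 24 + 8 = -1, which agrees with 2 − 4 + 1 = -1.

H_0 ≅ Z^2,  H_1 ≅ Z^4,  H_2 ≅ Z.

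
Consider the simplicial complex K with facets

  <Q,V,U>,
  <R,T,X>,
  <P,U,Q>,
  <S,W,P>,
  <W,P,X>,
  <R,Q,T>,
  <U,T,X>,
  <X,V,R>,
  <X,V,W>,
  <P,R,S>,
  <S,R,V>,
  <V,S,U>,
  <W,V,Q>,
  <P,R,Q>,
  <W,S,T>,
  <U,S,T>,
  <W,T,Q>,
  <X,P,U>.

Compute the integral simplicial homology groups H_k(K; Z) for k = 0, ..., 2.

H_0 ≅ Z,  H_1 ≅ Z^2,  H_2 ≅ Z.

Order the vertices as P < Q < R < S < T < U < V < W < X. Listing each simplex with vertices in this order, K has dimension 2 with simplices:

  0-simplices (9): P, Q, R, S, T, U, V, W, X
  1-simplices (27): PQ, PR, PS, PU, PW, PX, QR, QT, QU, QV, QW, RS, RT, RV, RX, ST, SU, SV, SW, TU, TW, TX, UV, UX, VW, VX, WX
  2-simplices (18): PQR, PQU, PRS, PSW, PUX, PWX, QRT, QTW, QUV, QVW, RSV, RTX, RVX, STU, STW, SUV, TUX, VWX

so the chain groups are C_0 ≅ Z^9, C_1 ≅ Z^27, C_2 ≅ Z^18.

Boundary ∂_1: C_1 → C_0 sends each edge [p,q] (with p < q) to q − p. For instance
  ∂QV = V − Q.
The 9×27 boundary matrix has rank 8 and Smith normal form diag(1,1,1,1,1,1,1,1).

The boundary map ∂_2: C_2 → C_1 acts by ∂[p,q,r] = [q,r] − [p,r] + [p,q]. For instance
  ∂PRS = RS − PS + PR,
  ∂QUV = UV − QV + QU.
The 27×18 boundary matrix has rank 17 and Smith normal form diag(1,1,1,1,1,1,1,1,1,1,1,1,1,1,1,1,1).

Now H_k = ker ∂_k / im ∂_{k+1}, so:

  H_0: rank C_0 − rank ∂_1 = 9 − 8 = 1, and the invariant factors of ∂_1 are all 1, so H_0 = Z.
  H_1: rank ker ∂_1 − rank ∂_2 = (27 − 8) − 17 = 2, and the invariant factors of ∂_2 are all 1, so H_1 = Z^2.
  H_2: rank ker ∂_2 − rank ∂_3 = (18 − 17) − 0 = 1, and there is no ∂_3, so H_2 = Z.

As a check, the Euler characteristic is 9 − 27 + 18 = 0, which agrees with 1 − 2 + 1 = 0.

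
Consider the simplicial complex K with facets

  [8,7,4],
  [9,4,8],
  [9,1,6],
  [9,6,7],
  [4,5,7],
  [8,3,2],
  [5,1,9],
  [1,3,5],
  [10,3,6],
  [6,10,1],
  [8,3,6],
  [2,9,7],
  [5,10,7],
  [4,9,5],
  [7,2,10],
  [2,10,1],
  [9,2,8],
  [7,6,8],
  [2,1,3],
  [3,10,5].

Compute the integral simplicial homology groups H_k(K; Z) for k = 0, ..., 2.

Take the total order 1 < 2 < 3 < 4 < 5 < 6 < 7 < 8 < 9 < 10 on the vertex set. Then K (dimension 2) consists of the simplices:

  0-simplices (10): [1], [2], [3], [4], [5], [6], [7], [8], [9], [10]
  1-simplices (30): (30 of them)
  2-simplices (20): (20 of them)

so the chain groups are C_0 ≅ Z^10, C_1 ≅ Z^30, C_2 ≅ Z^20.

The boundary map ∂_1: C_1 → C_0 sends each edge [p,q] (with p < q) to q − p. For instance
  ∂[6,9] = [9] − [6].
This gives a 10×30 integer matrix of rank 9; reducing to Smith normal form yields diagonal entries (1,1,1,1,1,1,1,1,1).

The boundary map ∂_2: C_2 → C_1 acts by ∂[p,q,r] = [q,r] − [p,r] + [p,q]. For instance
  ∂[1,5,9] = [5,9] − [1,9] + [1,5],
  ∂[4,7,8] = [7,8] − [4,8] + [4,7].
The resulting 30×20 matrix has rank 20, and its Smith normal form has invariant factors (1,1,1,1,1,1,1,1,1,1,1,1,1,1,1,1,1,1,1,2).

Computing H_k = (kernel of ∂_k) / (image of ∂_{k+1}):

  H_0: rank C_0 − rank ∂_1 = 10 − 9 = 1, and the invariant factors of ∂_1 are all 1, so H_0 ≅ Z.
  H_1: rank ker ∂_1 − rank ∂_2 = (30 − 9) − 20 = 1, and ∂_2 has invariant factor 2 > 1, so H_1 ≅ Z ⊕ Z/2.
  H_2: rank ker ∂_2 − rank ∂_3 = (20 − 20) − 0 = 0, and there is no ∂_3, so H_2 ≅ 0.

H_0 = Z,  H_1 = Z ⊕ Z/2,  H_2 = 0.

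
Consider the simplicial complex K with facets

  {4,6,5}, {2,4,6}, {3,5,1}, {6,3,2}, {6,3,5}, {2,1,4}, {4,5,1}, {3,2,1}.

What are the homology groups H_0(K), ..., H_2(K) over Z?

H_0 ≅ Z,  H_1 = 0,  H_2 ≅ Z.

Take the total order 1 < 2 < 3 < 4 < 5 < 6 on the vertex set. Then K (dimension 2) consists of the simplices:

  0-simplices (6): [1], [2], [3], [4], [5], [6]
  1-simplices (12): [1,2], [1,3], [1,4], [1,5], [2,3], [2,4], [2,6], [3,5], [3,6], [4,5], [4,6], [5,6]
  2-simplices (8): [1,2,3], [1,2,4], [1,3,5], [1,4,5], [2,3,6], [2,4,6], [3,5,6], [4,5,6]

Hence C_0 ≅ Z^6, C_1 ≅ Z^12, C_2 ≅ Z^8.

The boundary map ∂_1: C_1 → C_0 maps an edge to its endpoints' difference, ∂[p,q] = q − p.
As a 6×12 matrix over Z this has rank 5, with invariant factors (1,1,1,1,1).

∂_2: C_2 → C_1 maps a triangle to the signed sum of its edges. For instance
  ∂[4,5,6] = [5,6] − [4,6] + [4,5],
  ∂[1,2,3] = [2,3] − [1,3] + [1,2].
The resulting 12×8 matrix has rank 7, and its Smith normal form has invariant factors (1,1,1,1,1,1,1).

Now H_k = ker ∂_k / im ∂_{k+1}, so:

  H_0: rank C_0 − rank ∂_1 = 6 − 5 = 1, and the invariant factors of ∂_1 are all 1, so H_0 ≅ Z.
  H_1: rank ker ∂_1 − rank ∂_2 = (12 − 5) − 7 = 0, and the invariant factors of ∂_2 are all 1, so H_1 ≅ 0.
  H_2: rank ker ∂_2 − rank ∂_3 = (8 − 7) − 0 = 1, and there is no ∂_3, so H_2 ≅ Z.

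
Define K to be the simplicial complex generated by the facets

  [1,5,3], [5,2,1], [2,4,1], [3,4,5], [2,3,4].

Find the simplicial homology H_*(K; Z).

K has 5 vertices, 10 edges, 5 triangles.
rank ∂_0 = 0, rank ∂_1 = 4 ⇒ b_0 = 5 − 0 − 4 = 1; all invariant factors of ∂_1 are 1 so no torsion. So H_0 = Z.
rank ∂_1 = 4, rank ∂_2 = 5 ⇒ b_1 = 10 − 4 − 5 = 1; all invariant factors of ∂_2 are 1 so no torsion. So H_1 = Z.
rank ∂_2 = 5, rank ∂_3 = 0 ⇒ b_2 = 5 − 5 − 0 = 0. So H_2 = 0.

H_0 ≅ Z,  H_1 ≅ Z,  H_2 = 0.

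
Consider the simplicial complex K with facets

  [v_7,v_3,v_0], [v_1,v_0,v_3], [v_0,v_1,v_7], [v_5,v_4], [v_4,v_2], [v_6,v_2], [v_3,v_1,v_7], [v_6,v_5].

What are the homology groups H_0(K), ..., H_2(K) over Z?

Fix the vertex order v_0 < v_1 < v_2 < v_3 < v_4 < v_5 < v_6 < v_7 and write every simplex with vertices in increasing order. Then dim K = 2 and the simplices of K are:

  0-simplices (8): [v_0], [v_1], [v_2], [v_3], [v_4], [v_5], [v_6], [v_7]
  1-simplices (10): [v_0,v_1], [v_0,v_3], [v_0,v_7], [v_1,v_3], [v_1,v_7], [v_2,v_4], [v_2,v_6], [v_3,v_7], [v_4,v_5], [v_5,v_6]
  2-simplices (4): [v_0,v_1,v_3], [v_0,v_1,v_7], [v_0,v_3,v_7], [v_1,v_3,v_7]

giving chain groups C_0 ≅ Z^8, C_1 ≅ Z^10, C_2 ≅ Z^4.

Boundary ∂_1: C_1 → C_0 is given by ∂[p,q] = [q] − [p].
As a 8×10 matrix over Z this has rank 6, with invariant factors (1,1,1,1,1,1).

Boundary ∂_2: C_2 → C_1 acts by ∂[p,q,r] = [q,r] − [p,r] + [p,q]. For instance
  ∂[v_1,v_3,v_7] = [v_3,v_7] − [v_1,v_7] + [v_1,v_3],
  ∂[v_0,v_1,v_7] = [v_1,v_7] − [v_0,v_7] + [v_0,v_1].
As a 10×4 matrix over Z this has rank 3, with invariant factors (1,1,1).

Now H_k = ker ∂_k / im ∂_{k+1}, so:

  H_0: rank C_0 − rank ∂_1 = 8 − 6 = 2, and the invariant factors of ∂_1 are all 1, so H_0 = Z^2.
  H_1: rank ker ∂_1 − rank ∂_2 = (10 − 6) − 3 = 1, and the invariant factors of ∂_2 are all 1, so H_1 = Z.
  H_2: rank ker ∂_2 − rank ∂_3 = (4 − 3) − 0 = 1, and there is no ∂_3, so H_2 = Z.

H_0 = Z^2,  H_1 = Z,  H_2 = Z.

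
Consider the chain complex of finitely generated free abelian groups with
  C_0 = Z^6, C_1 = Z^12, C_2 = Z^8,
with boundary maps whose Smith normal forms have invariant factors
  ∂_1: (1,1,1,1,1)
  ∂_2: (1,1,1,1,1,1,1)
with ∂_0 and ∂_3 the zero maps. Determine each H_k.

H_0 = Z,  H_1 = 0,  H_2 = Z.

H_0: b_0 = 6 − 0 − 5 = 1; torsion from ∂_1 factors > 1: none. So H_0 = Z.
H_1: b_1 = 12 − 5 − 7 = 0; torsion from ∂_2 factors > 1: none. So H_1 = 0.
H_2: b_2 = 8 − 7 − 0 = 1; torsion from ∂_3 factors > 1: none. So H_2 = Z.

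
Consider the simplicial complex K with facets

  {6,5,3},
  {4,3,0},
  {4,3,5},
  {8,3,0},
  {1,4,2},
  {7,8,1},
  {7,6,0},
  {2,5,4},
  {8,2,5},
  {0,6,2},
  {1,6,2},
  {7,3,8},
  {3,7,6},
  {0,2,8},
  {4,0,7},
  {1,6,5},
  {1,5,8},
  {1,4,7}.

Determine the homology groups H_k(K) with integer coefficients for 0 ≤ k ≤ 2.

H_0 = Z,  H_1 = Z ⊕ Z/2Z,  H_2 = 0.

Order the vertices as 0 < 1 < 2 < 3 < 4 < 5 < 6 < 7 < 8. Listing each simplex with vertices in this order, K has dimension 2 with simplices:

  0-simplices (9): [0], [1], [2], [3], [4], [5], [6], [7], [8]
  1-simplices (27): (27 of them)
  2-simplices (18): [0,2,6], [0,2,8], [0,3,4], [0,3,8], [0,4,7], [0,6,7], [1,2,4], [1,2,6], [1,4,7], [1,5,6], [1,5,8], [1,7,8], [2,4,5], [2,5,8], [3,4,5], [3,5,6], [3,6,7], [3,7,8]

giving chain groups C_0 ≅ Z^9, C_1 ≅ Z^27, C_2 ≅ Z^18.

The boundary map ∂_1: C_1 → C_0 is given by ∂[p,q] = [q] − [p].
The resulting 9×27 matrix has rank 8, and its Smith normal form has invariant factors (1,1,1,1,1,1,1,1).

Boundary ∂_2: C_2 → C_1 sends each 2-simplex [p,q,r] to [q,r] − [p,r] + [p,q]. For instance
  ∂[0,4,7] = [4,7] − [0,7] + [0,4],
  ∂[0,2,6] = [2,6] − [0,6] + [0,2].
This gives a 27×18 integer matrix of rank 18; reducing to Smith normal form yields diagonal entries (1,1,1,1,1,1,1,1,1,1,1,1,1,1,1,1,1,2).

Computing H_k = (kernel of ∂_k) / (image of ∂_{k+1}):

  H_0: rank C_0 − rank ∂_1 = 9 − 8 = 1, and the invariant factors of ∂_1 are all 1, so H_0 = Z.
  H_1: rank ker ∂_1 − rank ∂_2 = (27 − 8) − 18 = 1, and ∂_2 has invariant factor 2 > 1, so H_1 = Z ⊕ Z/2Z.
  H_2: rank ker ∂_2 − rank ∂_3 = (18 − 18) − 0 = 0, and there is no ∂_3, so H_2 = 0.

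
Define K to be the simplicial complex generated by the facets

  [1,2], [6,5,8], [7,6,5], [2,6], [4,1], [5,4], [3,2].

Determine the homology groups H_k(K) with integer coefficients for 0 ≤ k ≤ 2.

H_0 = Z,  H_1 = Z,  H_2 = 0.

We work with the vertex ordering 1 < 2 < 3 < 4 < 5 < 6 < 7 < 8. The simplices of K, each written with vertices in increasing order, are:

  0-simplices (8): [1], [2], [3], [4], [5], [6], [7], [8]
  1-simplices (10): [1,2], [1,4], [2,3], [2,6], [4,5], [5,6], [5,7], [5,8], [6,7], [6,8]
  2-simplices (2): [5,6,7], [5,6,8]

Hence C_0 ≅ Z^8, C_1 ≅ Z^10, C_2 ≅ Z^2.

∂_1: C_1 → C_0 is given by ∂[p,q] = [q] − [p]. For instance
  ∂[2,6] = [6] − [2].
The 8×10 boundary matrix has rank 7 and Smith normal form diag(1,1,1,1,1,1,1).

Boundary ∂_2: C_2 → C_1 maps a triangle to the signed sum of its edges. For instance
  ∂[5,6,8] = [6,8] − [5,8] + [5,6],
  ∂[5,6,7] = [6,7] − [5,7] + [5,6].
As a 10×2 matrix over Z this has rank 2, with invariant factors (1,1).

Now H_k = ker ∂_k / im ∂_{k+1}, so:

  H_0: rank C_0 − rank ∂_1 = 8 − 7 = 1, and the invariant factors of ∂_1 are all 1, so H_0 = Z.
  H_1: rank ker ∂_1 − rank ∂_2 = (10 − 7) − 2 = 1, and the invariant factors of ∂_2 are all 1, so H_1 = Z.
  H_2: rank ker ∂_2 − rank ∂_3 = (2 − 2) − 0 = 0, and there is no ∂_3, so H_2 = 0.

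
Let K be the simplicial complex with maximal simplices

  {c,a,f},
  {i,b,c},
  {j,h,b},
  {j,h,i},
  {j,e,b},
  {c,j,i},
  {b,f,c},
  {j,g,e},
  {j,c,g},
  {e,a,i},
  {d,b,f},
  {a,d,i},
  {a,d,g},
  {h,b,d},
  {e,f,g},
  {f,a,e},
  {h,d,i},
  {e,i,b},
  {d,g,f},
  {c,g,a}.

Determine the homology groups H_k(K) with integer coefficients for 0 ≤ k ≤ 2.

H_0 ≅ Z,  H_1 ≅ Z ⊕ Z/2Z,  H_2 = 0.

Order the vertices as a < b < c < d < e < f < g < h < i < j. Listing each simplex with vertices in this order, K has dimension 2 with simplices:

  0-simplices (10): a, b, c, d, e, f, g, h, i, j
  1-simplices (30): ac, ad, ae, af, ag, ai, bc, bd, be, bf, bh, bi, bj, cf, cg, ci, cj, df, dg, dh, di, ef, eg, ei, ej, fg, gj, hi, hj, ij
  2-simplices (20): acf, acg, adg, adi, aef, aei, bcf, bci, bdf, bdh, bei, bej, bhj, cgj, cij, dfg, dhi, efg, egj, hij

giving chain groups C_0 ≅ Z^10, C_1 ≅ Z^30, C_2 ≅ Z^20.

Boundary ∂_1: C_1 → C_0 sends each edge [p,q] (with p < q) to q − p. For instance
  ∂gj = j − g.
As a 10×30 matrix over Z this has rank 9, with invariant factors (1,1,1,1,1,1,1,1,1).

The boundary map ∂_2: C_2 → C_1 sends each 2-simplex [p,q,r] to [q,r] − [p,r] + [p,q]. For instance
  ∂dfg = fg − dg + df,
  ∂bci = ci − bi + bc.
The 30×20 boundary matrix has rank 20 and Smith normal form diag(1,1,1,1,1,1,1,1,1,1,1,1,1,1,1,1,1,1,1,2).

Computing H_k = (kernel of ∂_k) / (image of ∂_{k+1}):

  H_0: rank C_0 − rank ∂_1 = 10 − 9 = 1, and the invariant factors of ∂_1 are all 1, so H_0 = Z.
  H_1: rank ker ∂_1 − rank ∂_2 = (30 − 9) − 20 = 1, and ∂_2 has invariant factor 2 > 1, so H_1 = Z ⊕ Z/2Z.
  H_2: rank ker ∂_2 − rank ∂_3 = (20 − 20) − 0 = 0, and there is no ∂_3, so H_2 = 0.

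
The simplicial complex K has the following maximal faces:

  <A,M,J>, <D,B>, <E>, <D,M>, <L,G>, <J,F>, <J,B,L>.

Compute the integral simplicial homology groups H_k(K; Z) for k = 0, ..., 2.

H_0 = Z^2,  H_1 = Z,  H_2 = 0.

We work with the vertex ordering A < B < D < E < F < G < J < L < M. The simplices of K, each written with vertices in increasing order, are:

  0-simplices (9): A, B, D, E, F, G, J, L, M
  1-simplices (10): AJ, AM, BD, BJ, BL, DM, FJ, GL, JL, JM
  2-simplices (2): AJM, BJL

so the chain groups are C_0 ≅ Z^9, C_1 ≅ Z^10, C_2 ≅ Z^2.

Boundary ∂_1: C_1 → C_0 is given by ∂[p,q] = [q] − [p]. For instance
  ∂AJ = J − A.
The 9×10 boundary matrix has rank 7 and Smith normal form diag(1,1,1,1,1,1,1).

The boundary map ∂_2: C_2 → C_1 maps a triangle to the signed sum of its edges. For instance
  ∂BJL = JL − BL + BJ,
  ∂AJM = JM − AM + AJ.
This gives a 10×2 integer matrix of rank 2; reducing to Smith normal form yields diagonal entries (1,1).

Computing H_k = (kernel of ∂_k) / (image of ∂_{k+1}):

  H_0: rank C_0 − rank ∂_1 = 9 − 7 = 2, and the invariant factors of ∂_1 are all 1, so H_0 ≅ Z^2.
  H_1: rank ker ∂_1 − rank ∂_2 = (10 − 7) − 2 = 1, and the invariant factors of ∂_2 are all 1, so H_1 ≅ Z.
  H_2: rank ker ∂_2 − rank ∂_3 = (2 − 2) − 0 = 0, and there is no ∂_3, so H_2 ≅ 0.

As a check, the Euler characteristic is 9 − 10 + 2 = 1, which agrees with 2 − 1 + 0 = 1.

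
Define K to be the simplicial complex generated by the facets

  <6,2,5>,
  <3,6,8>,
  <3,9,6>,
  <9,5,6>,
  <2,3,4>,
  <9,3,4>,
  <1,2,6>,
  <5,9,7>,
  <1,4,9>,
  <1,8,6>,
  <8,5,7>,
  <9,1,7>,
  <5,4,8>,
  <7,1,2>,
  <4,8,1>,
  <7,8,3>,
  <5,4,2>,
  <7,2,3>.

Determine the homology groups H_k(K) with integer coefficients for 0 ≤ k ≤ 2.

H_0 = Z,  H_1 = Z^2,  H_2 = Z.

Order the vertices as 1 < 2 < 3 < 4 < 5 < 6 < 7 < 8 < 9. Listing each simplex with vertices in this order, K has dimension 2 with simplices:

  0-simplices (9): [1], [2], [3], [4], [5], [6], [7], [8], [9]
  1-simplices (27): (27 of them)
  2-simplices (18): [1,2,6], [1,2,7], [1,4,8], [1,4,9], [1,6,8], [1,7,9], [2,3,4], [2,3,7], [2,4,5], [2,5,6], [3,4,9], [3,6,8], [3,6,9], [3,7,8], [4,5,8], [5,6,9], [5,7,8], [5,7,9]

giving chain groups C_0 ≅ Z^9, C_1 ≅ Z^27, C_2 ≅ Z^18.

∂_1: C_1 → C_0 is given by ∂[p,q] = [q] − [p]. For instance
  ∂[1,4] = [4] − [1].
The 9×27 boundary matrix has rank 8 and Smith normal form diag(1,1,1,1,1,1,1,1).

Boundary ∂_2: C_2 → C_1 acts by ∂[p,q,r] = [q,r] − [p,r] + [p,q]. For instance
  ∂[1,7,9] = [7,9] − [1,9] + [1,7],
  ∂[1,2,7] = [2,7] − [1,7] + [1,2].
The 27×18 boundary matrix has rank 17 and Smith normal form diag(1,1,1,1,1,1,1,1,1,1,1,1,1,1,1,1,1).

Now H_k = ker ∂_k / im ∂_{k+1}, so:

  H_0: rank C_0 − rank ∂_1 = 9 − 8 = 1, and the invariant factors of ∂_1 are all 1, so H_0 ≅ Z.
  H_1: rank ker ∂_1 − rank ∂_2 = (27 − 8) − 17 = 2, and the invariant factors of ∂_2 are all 1, so H_1 ≅ Z^2.
  H_2: rank ker ∂_2 − rank ∂_3 = (18 − 17) − 0 = 1, and there is no ∂_3, so H_2 ≅ Z.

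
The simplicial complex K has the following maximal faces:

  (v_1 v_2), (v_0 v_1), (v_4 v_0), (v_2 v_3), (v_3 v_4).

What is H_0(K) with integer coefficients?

Order the vertices as v_0 < v_1 < v_2 < v_3 < v_4. Listing each simplex with vertices in this order, K has dimension 1 with simplices:

  0-simplices (5): [v_0], [v_1], [v_2], [v_3], [v_4]
  1-simplices (5): [v_0,v_1], [v_0,v_4], [v_1,v_2], [v_2,v_3], [v_3,v_4]

giving chain groups C_0 ≅ Z^5, C_1 ≅ Z^5.

∂_1: C_1 → C_0 is given by ∂[p,q] = [q] − [p]. For instance
  ∂[v_2,v_3] = [v_3] − [v_2].
As a 5×5 matrix over Z this has rank 4, with invariant factors (1,1,1,1).

From H_k ≅ ker(∂_k) / im(∂_{k+1}) we obtain:

  H_0: rank C_0 − rank ∂_1 = 5 − 4 = 1, and the invariant factors of ∂_1 are all 1, so H_0 = Z.

(K is a triangulation of the circle S^1.)

H_0 = Z.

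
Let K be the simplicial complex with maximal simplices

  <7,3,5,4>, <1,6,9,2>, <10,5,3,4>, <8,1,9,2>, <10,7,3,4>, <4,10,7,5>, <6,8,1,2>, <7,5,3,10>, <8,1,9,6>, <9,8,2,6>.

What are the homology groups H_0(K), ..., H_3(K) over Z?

H_0 = Z^2,  H_1 = 0,  H_2 = 0,  H_3 = Z^2.

K has 10 vertices, 20 edges, 20 triangles, 10 3-simplices.
rank ∂_0 = 0, rank ∂_1 = 8 ⇒ b_0 = 10 − 0 − 8 = 2; all invariant factors of ∂_1 are 1 so no torsion. So H_0 ≅ Z^2.
rank ∂_1 = 8, rank ∂_2 = 12 ⇒ b_1 = 20 − 8 − 12 = 0; all invariant factors of ∂_2 are 1 so no torsion. So H_1 ≅ 0.
rank ∂_2 = 12, rank ∂_3 = 8 ⇒ b_2 = 20 − 12 − 8 = 0; all invariant factors of ∂_3 are 1 so no torsion. So H_2 ≅ 0.
rank ∂_3 = 8, rank ∂_4 = 0 ⇒ b_3 = 10 − 8 − 0 = 2. So H_3 ≅ Z^2.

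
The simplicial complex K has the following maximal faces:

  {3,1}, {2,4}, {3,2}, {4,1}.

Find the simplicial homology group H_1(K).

H_1 ≅ Z.

K has 4 vertices, 4 edges.
rank ∂_1 = 3, rank ∂_2 = 0 ⇒ b_1 = 4 − 3 − 0 = 1. So H_1 ≅ Z.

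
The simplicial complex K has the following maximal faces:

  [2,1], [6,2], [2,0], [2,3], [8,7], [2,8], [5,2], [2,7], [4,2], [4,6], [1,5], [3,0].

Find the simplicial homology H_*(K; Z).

Take the total order 0 < 1 < 2 < 3 < 4 < 5 < 6 < 7 < 8 on the vertex set. Then K (dimension 1) consists of the simplices:

  0-simplices (9): [0], [1], [2], [3], [4], [5], [6], [7], [8]
  1-simplices (12): [0,2], [0,3], [1,2], [1,5], [2,3], [2,4], [2,5], [2,6], [2,7], [2,8], [4,6], [7,8]

giving chain groups C_0 ≅ Z^9, C_1 ≅ Z^12.

The boundary map ∂_1: C_1 → C_0 sends each edge [p,q] (with p < q) to q − p. For instance
  ∂[2,5] = [5] − [2].
As a 9×12 matrix over Z this has rank 8, with invariant factors (1,1,1,1,1,1,1,1).

Now H_k = ker ∂_k / im ∂_{k+1}, so:

  H_0: rank C_0 − rank ∂_1 = 9 − 8 = 1, and the invariant factors of ∂_1 are all 1, so H_0 ≅ Z.
  H_1: rank ker ∂_1 − rank ∂_2 = (12 − 8) − 0 = 4, and there is no ∂_2, so H_1 ≅ Z^4.

(K is a triangulation of a wedge of 4 circles.)

H_0 = Z,  H_1 = Z^4.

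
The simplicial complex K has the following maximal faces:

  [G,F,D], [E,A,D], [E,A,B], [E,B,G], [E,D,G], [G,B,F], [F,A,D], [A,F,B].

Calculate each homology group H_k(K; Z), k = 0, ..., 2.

H_0 ≅ Z,  H_1 = 0,  H_2 ≅ Z.

Fix the vertex order A < B < D < E < F < G and write every simplex with vertices in increasing order. Then dim K = 2 and the simplices of K are:

  0-simplices (6): A, B, D, E, F, G
  1-simplices (12): AB, AD, AE, AF, BE, BF, BG, DE, DF, DG, EG, FG
  2-simplices (8): ABE, ABF, ADE, ADF, BEG, BFG, DEG, DFG

so the chain groups are C_0 ≅ Z^6, C_1 ≅ Z^12, C_2 ≅ Z^8.

Boundary ∂_1: C_1 → C_0 is given by ∂[p,q] = [q] − [p]. For instance
  ∂DE = E − D.
This gives a 6×12 integer matrix of rank 5; reducing to Smith normal form yields diagonal entries (1,1,1,1,1).

Boundary ∂_2: C_2 → C_1 sends each 2-simplex [p,q,r] to [q,r] − [p,r] + [p,q]. For instance
  ∂DFG = FG − DG + DF,
  ∂ABF = BF − AF + AB.
This gives a 12×8 integer matrix of rank 7; reducing to Smith normal form yields diagonal entries (1,1,1,1,1,1,1).

Now H_k = ker ∂_k / im ∂_{k+1}, so:

  H_0: rank C_0 − rank ∂_1 = 6 − 5 = 1, and the invariant factors of ∂_1 are all 1, so H_0 = Z.
  H_1: rank ker ∂_1 − rank ∂_2 = (12 − 5) − 7 = 0, and the invariant factors of ∂_2 are all 1, so H_1 = 0.
  H_2: rank ker ∂_2 − rank ∂_3 = (8 − 7) − 0 = 1, and there is no ∂_3, so H_2 = Z.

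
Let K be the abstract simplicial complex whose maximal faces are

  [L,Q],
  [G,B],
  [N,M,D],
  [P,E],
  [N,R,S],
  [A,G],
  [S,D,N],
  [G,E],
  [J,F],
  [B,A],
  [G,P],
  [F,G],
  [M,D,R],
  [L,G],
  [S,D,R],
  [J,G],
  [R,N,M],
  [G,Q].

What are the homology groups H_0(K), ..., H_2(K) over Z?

We work with the vertex ordering A < B < D < E < F < G < J < L < M < N < P < Q < R < S. The simplices of K, each written with vertices in increasing order, are:

  0-simplices (14): A, B, D, E, F, G, J, L, M, N, P, Q, R, S
  1-simplices (21): AB, AG, BG, DM, DN, DR, DS, EG, EP, FG, FJ, GJ, GL, GP, GQ, LQ, MN, MR, NR, NS, RS
  2-simplices (6): DMN, DMR, DNS, DRS, MNR, NRS

so the chain groups are C_0 ≅ Z^14, C_1 ≅ Z^21, C_2 ≅ Z^6.

Boundary ∂_1: C_1 → C_0 maps an edge to its endpoints' difference, ∂[p,q] = q − p. For instance
  ∂NS = S − N.
The resulting 14×21 matrix has rank 12, and its Smith normal form has invariant factors (1,1,1,1,1,1,1,1,1,1,1,1).

The boundary map ∂_2: C_2 → C_1 acts by ∂[p,q,r] = [q,r] − [p,r] + [p,q]. For instance
  ∂DMR = MR − DR + DM,
  ∂DNS = NS − DS + DN.
The 21×6 boundary matrix has rank 5 and Smith normal form diag(1,1,1,1,1).

Computing H_k = (kernel of ∂_k) / (image of ∂_{k+1}):

  H_0: rank C_0 − rank ∂_1 = 14 − 12 = 2, and the invariant factors of ∂_1 are all 1, so H_0 ≅ Z^2.
  H_1: rank ker ∂_1 − rank ∂_2 = (21 − 12) − 5 = 4, and the invariant factors of ∂_2 are all 1, so H_1 ≅ Z^4.
  H_2: rank ker ∂_2 − rank ∂_3 = (6 − 5) − 0 = 1, and there is no ∂_3, so H_2 ≅ Z.

As a check, the Euler characteristic is 14 − 21 + 6 = -1, which agrees with 2 − 4 + 1 = -1.

H_0 = Z^2,  H_1 = Z^4,  H_2 = Z.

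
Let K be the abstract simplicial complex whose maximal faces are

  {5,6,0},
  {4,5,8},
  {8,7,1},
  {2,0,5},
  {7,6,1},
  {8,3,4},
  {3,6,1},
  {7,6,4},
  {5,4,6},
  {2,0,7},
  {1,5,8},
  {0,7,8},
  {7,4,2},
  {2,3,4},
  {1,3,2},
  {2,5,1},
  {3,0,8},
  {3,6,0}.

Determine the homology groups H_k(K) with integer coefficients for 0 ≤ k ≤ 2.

H_0 ≅ Z,  H_1 ≅ Z^2,  H_2 ≅ Z.

Fix the vertex order 0 < 1 < 2 < 3 < 4 < 5 < 6 < 7 < 8 and write every simplex with vertices in increasing order. Then dim K = 2 and the simplices of K are:

  0-simplices (9): [0], [1], [2], [3], [4], [5], [6], [7], [8]
  1-simplices (27): (27 of them)
  2-simplices (18): [0,2,5], [0,2,7], [0,3,6], [0,3,8], [0,5,6], [0,7,8], [1,2,3], [1,2,5], [1,3,6], [1,5,8], [1,6,7], [1,7,8], [2,3,4], [2,4,7], [3,4,8], [4,5,6], [4,5,8], [4,6,7]

Hence C_0 ≅ Z^9, C_1 ≅ Z^27, C_2 ≅ Z^18.

Boundary ∂_1: C_1 → C_0 maps an edge to its endpoints' difference, ∂[p,q] = q − p.
As a 9×27 matrix over Z this has rank 8, with invariant factors (1,1,1,1,1,1,1,1).

∂_2: C_2 → C_1 sends each 2-simplex [p,q,r] to [q,r] − [p,r] + [p,q]. For instance
  ∂[1,6,7] = [6,7] − [1,7] + [1,6],
  ∂[0,3,6] = [3,6] − [0,6] + [0,3].
This gives a 27×18 integer matrix of rank 17; reducing to Smith normal form yields diagonal entries (1,1,1,1,1,1,1,1,1,1,1,1,1,1,1,1,1).

From H_k ≅ ker(∂_k) / im(∂_{k+1}) we obtain:

  H_0: rank C_0 − rank ∂_1 = 9 − 8 = 1, and the invariant factors of ∂_1 are all 1, so H_0 = Z.
  H_1: rank ker ∂_1 − rank ∂_2 = (27 − 8) − 17 = 2, and the invariant factors of ∂_2 are all 1, so H_1 = Z^2.
  H_2: rank ker ∂_2 − rank ∂_3 = (18 − 17) − 0 = 1, and there is no ∂_3, so H_2 = Z.

(K is a triangulation of the torus T^2.)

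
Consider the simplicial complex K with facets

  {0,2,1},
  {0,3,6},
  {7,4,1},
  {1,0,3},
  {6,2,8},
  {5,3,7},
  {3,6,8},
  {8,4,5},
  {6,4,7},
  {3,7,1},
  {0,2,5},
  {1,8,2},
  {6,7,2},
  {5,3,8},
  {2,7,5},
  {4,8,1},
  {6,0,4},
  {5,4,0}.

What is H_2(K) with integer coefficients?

H_2 = Z.

Take the total order 0 < 1 < 2 < 3 < 4 < 5 < 6 < 7 < 8 on the vertex set. Then K (dimension 2) consists of the simplices:

  0-simplices (9): [0], [1], [2], [3], [4], [5], [6], [7], [8]
  1-simplices (27): (27 of them)
  2-simplices (18): [0,1,2], [0,1,3], [0,2,5], [0,3,6], [0,4,5], [0,4,6], [1,2,8], [1,3,7], [1,4,7], [1,4,8], [2,5,7], [2,6,7], [2,6,8], [3,5,7], [3,5,8], [3,6,8], [4,5,8], [4,6,7]

so the chain groups are C_0 ≅ Z^9, C_1 ≅ Z^27, C_2 ≅ Z^18.

The boundary map ∂_1: C_1 → C_0 is given by ∂[p,q] = [q] − [p]. For instance
  ∂[2,7] = [7] − [2].
The resulting 9×27 matrix has rank 8, and its Smith normal form has invariant factors (1,1,1,1,1,1,1,1).

∂_2: C_2 → C_1 maps a triangle to the signed sum of its edges. For instance
  ∂[2,6,7] = [6,7] − [2,7] + [2,6],
  ∂[4,5,8] = [5,8] − [4,8] + [4,5].
The resulting 27×18 matrix has rank 17, and its Smith normal form has invariant factors (1,1,1,1,1,1,1,1,1,1,1,1,1,1,1,1,1).

Computing H_k = (kernel of ∂_k) / (image of ∂_{k+1}):

  H_2: rank ker ∂_2 − rank ∂_3 = (18 − 17) − 0 = 1, and there is no ∂_3, so H_2 = Z.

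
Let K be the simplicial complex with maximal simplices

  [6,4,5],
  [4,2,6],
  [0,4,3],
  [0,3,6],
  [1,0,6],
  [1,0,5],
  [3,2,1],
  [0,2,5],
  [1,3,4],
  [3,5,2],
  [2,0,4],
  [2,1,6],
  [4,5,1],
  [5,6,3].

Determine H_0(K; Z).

Take the total order 0 < 1 < 2 < 3 < 4 < 5 < 6 on the vertex set. Then K (dimension 2) consists of the simplices:

  0-simplices (7): [0], [1], [2], [3], [4], [5], [6]
  1-simplices (21): [0,1], [0,2], [0,3], [0,4], [0,5], [0,6], [1,2], [1,3], [1,4], [1,5], [1,6], [2,3], [2,4], [2,5], [2,6], [3,4], [3,5], [3,6], [4,5], [4,6], [5,6]
  2-simplices (14): [0,1,5], [0,1,6], [0,2,4], [0,2,5], [0,3,4], [0,3,6], [1,2,3], [1,2,6], [1,3,4], [1,4,5], [2,3,5], [2,4,6], [3,5,6], [4,5,6]

so the chain groups are C_0 ≅ Z^7, C_1 ≅ Z^21, C_2 ≅ Z^14.

Boundary ∂_1: C_1 → C_0 is given by ∂[p,q] = [q] − [p]. For instance
  ∂[3,5] = [5] − [3].
This gives a 7×21 integer matrix of rank 6; reducing to Smith normal form yields diagonal entries (1,1,1,1,1,1).

The boundary map ∂_2: C_2 → C_1 sends each 2-simplex [p,q,r] to [q,r] − [p,r] + [p,q]. For instance
  ∂[0,3,4] = [3,4] − [0,4] + [0,3],
  ∂[1,2,6] = [2,6] − [1,6] + [1,2].
The resulting 21×14 matrix has rank 13, and its Smith normal form has invariant factors (1,1,1,1,1,1,1,1,1,1,1,1,1).

Now H_k = ker ∂_k / im ∂_{k+1}, so:

  H_0: rank C_0 − rank ∂_1 = 7 − 6 = 1, and the invariant factors of ∂_1 are all 1, so H_0 ≅ Z.

(K is a triangulation of the torus T^2.)

H_0 ≅ Z.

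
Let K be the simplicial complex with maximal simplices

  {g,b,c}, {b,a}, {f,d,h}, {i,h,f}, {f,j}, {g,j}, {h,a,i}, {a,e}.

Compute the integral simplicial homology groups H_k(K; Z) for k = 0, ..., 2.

H_0 ≅ Z,  H_1 ≅ Z,  H_2 = 0.

Order the vertices as a < b < c < d < e < f < g < h < i < j. Listing each simplex with vertices in this order, K has dimension 2 with simplices:

  0-simplices (10): a, b, c, d, e, f, g, h, i, j
  1-simplices (14): ab, ae, ah, ai, bc, bg, cg, df, dh, fh, fi, fj, gj, hi
  2-simplices (4): ahi, bcg, dfh, fhi

Hence C_0 ≅ Z^10, C_1 ≅ Z^14, C_2 ≅ Z^4.

∂_1: C_1 → C_0 maps an edge to its endpoints' difference, ∂[p,q] = q − p. For instance
  ∂bg = g − b.
The resulting 10×14 matrix has rank 9, and its Smith normal form has invariant factors (1,1,1,1,1,1,1,1,1).

Boundary ∂_2: C_2 → C_1 maps a triangle to the signed sum of its edges. For instance
  ∂dfh = fh − dh + df,
  ∂fhi = hi − fi + fh.
The resulting 14×4 matrix has rank 4, and its Smith normal form has invariant factors (1,1,1,1).

Computing H_k = (kernel of ∂_k) / (image of ∂_{k+1}):

  H_0: rank C_0 − rank ∂_1 = 10 − 9 = 1, and the invariant factors of ∂_1 are all 1, so H_0 ≅ Z.
  H_1: rank ker ∂_1 − rank ∂_2 = (14 − 9) − 4 = 1, and the invariant factors of ∂_2 are all 1, so H_1 ≅ Z.
  H_2: rank ker ∂_2 − rank ∂_3 = (4 − 4) − 0 = 0, and there is no ∂_3, so H_2 ≅ 0.

As a check, the Euler characteristic is 10 − 14 + 4 = 0, which agrees with 1 − 1 + 0 = 0.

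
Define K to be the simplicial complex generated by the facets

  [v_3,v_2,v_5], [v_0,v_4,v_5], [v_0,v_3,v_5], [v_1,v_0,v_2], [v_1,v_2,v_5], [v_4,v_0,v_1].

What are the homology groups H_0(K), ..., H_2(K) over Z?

We work with the vertex ordering v_0 < v_1 < v_2 < v_3 < v_4 < v_5. The simplices of K, each written with vertices in increasing order, are:

  0-simplices (6): [v_0], [v_1], [v_2], [v_3], [v_4], [v_5]
  1-simplices (12): [v_0,v_1], [v_0,v_2], [v_0,v_3], [v_0,v_4], [v_0,v_5], [v_1,v_2], [v_1,v_4], [v_1,v_5], [v_2,v_3], [v_2,v_5], [v_3,v_5], [v_4,v_5]
  2-simplices (6): [v_0,v_1,v_2], [v_0,v_1,v_4], [v_0,v_3,v_5], [v_0,v_4,v_5], [v_1,v_2,v_5], [v_2,v_3,v_5]

giving chain groups C_0 ≅ Z^6, C_1 ≅ Z^12, C_2 ≅ Z^6.

Boundary ∂_1: C_1 → C_0 is given by ∂[p,q] = [q] − [p]. For instance
  ∂[v_1,v_4] = [v_4] − [v_1].
The resulting 6×12 matrix has rank 5, and its Smith normal form has invariant factors (1,1,1,1,1).

∂_2: C_2 → C_1 acts by ∂[p,q,r] = [q,r] − [p,r] + [p,q]. For instance
  ∂[v_0,v_4,v_5] = [v_4,v_5] − [v_0,v_5] + [v_0,v_4],
  ∂[v_0,v_1,v_4] = [v_1,v_4] − [v_0,v_4] + [v_0,v_1].
As a 12×6 matrix over Z this has rank 6, with invariant factors (1,1,1,1,1,1).

Computing H_k = (kernel of ∂_k) / (image of ∂_{k+1}):

  H_0: rank C_0 − rank ∂_1 = 6 − 5 = 1, and the invariant factors of ∂_1 are all 1, so H_0 ≅ Z.
  H_1: rank ker ∂_1 − rank ∂_2 = (12 − 5) − 6 = 1, and the invariant factors of ∂_2 are all 1, so H_1 ≅ Z.
  H_2: rank ker ∂_2 − rank ∂_3 = (6 − 6) − 0 = 0, and there is no ∂_3, so H_2 ≅ 0.

(K is a triangulation of the cylinder S^1 x I.)

H_0 = Z,  H_1 = Z,  H_2 = 0.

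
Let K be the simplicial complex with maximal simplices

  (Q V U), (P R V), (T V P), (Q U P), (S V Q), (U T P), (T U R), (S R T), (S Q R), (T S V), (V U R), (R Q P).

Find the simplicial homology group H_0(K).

H_0 = Z.

Order the vertices as P < Q < R < S < T < U < V. Listing each simplex with vertices in this order, K has dimension 2 with simplices:

  0-simplices (7): P, Q, R, S, T, U, V
  1-simplices (18): PQ, PR, PT, PU, PV, QR, QS, QU, QV, RS, RT, RU, RV, ST, SV, TU, TV, UV
  2-simplices (12): PQR, PQU, PRV, PTU, PTV, QRS, QSV, QUV, RST, RTU, RUV, STV

Hence C_0 ≅ Z^7, C_1 ≅ Z^18, C_2 ≅ Z^12.

The boundary map ∂_1: C_1 → C_0 sends each edge [p,q] (with p < q) to q − p. For instance
  ∂ST = T − S.
The resulting 7×18 matrix has rank 6, and its Smith normal form has invariant factors (1,1,1,1,1,1).

Boundary ∂_2: C_2 → C_1 maps a triangle to the signed sum of its edges. For instance
  ∂QSV = SV − QV + QS,
  ∂QUV = UV − QV + QU.
As a 18×12 matrix over Z this has rank 12, with invariant factors (1,1,1,1,1,1,1,1,1,1,1,2).

Reading off H_k = ker ∂_k / im ∂_{k+1}:

  H_0: rank C_0 − rank ∂_1 = 7 − 6 = 1, and the invariant factors of ∂_1 are all 1, so H_0 = Z.

(K is a triangulation of the real projective plane RP^2.)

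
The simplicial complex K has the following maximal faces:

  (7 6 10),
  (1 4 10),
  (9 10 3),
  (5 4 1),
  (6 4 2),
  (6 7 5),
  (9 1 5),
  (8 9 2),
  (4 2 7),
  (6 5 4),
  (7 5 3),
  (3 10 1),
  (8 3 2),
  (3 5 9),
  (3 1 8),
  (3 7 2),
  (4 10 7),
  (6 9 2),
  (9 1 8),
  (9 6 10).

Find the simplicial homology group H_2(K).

H_2 ≅ 0.

Take the total order 1 < 2 < 3 < 4 < 5 < 6 < 7 < 8 < 9 < 10 on the vertex set. Then K (dimension 2) consists of the simplices:

  0-simplices (10): [1], [2], [3], [4], [5], [6], [7], [8], [9], [10]
  1-simplices (30): (30 of them)
  2-simplices (20): (20 of them)

giving chain groups C_0 ≅ Z^10, C_1 ≅ Z^30, C_2 ≅ Z^20.

Boundary ∂_1: C_1 → C_0 is given by ∂[p,q] = [q] − [p].
The resulting 10×30 matrix has rank 9, and its Smith normal form has invariant factors (1,1,1,1,1,1,1,1,1).

∂_2: C_2 → C_1 maps a triangle to the signed sum of its edges. For instance
  ∂[4,5,6] = [5,6] − [4,6] + [4,5],
  ∂[2,6,9] = [6,9] − [2,9] + [2,6].
As a 30×20 matrix over Z this has rank 20, with invariant factors (1,1,1,1,1,1,1,1,1,1,1,1,1,1,1,1,1,1,1,2).

Computing H_k = (kernel of ∂_k) / (image of ∂_{k+1}):

  H_2: rank ker ∂_2 − rank ∂_3 = (20 − 20) − 0 = 0, and there is no ∂_3, so H_2 ≅ 0.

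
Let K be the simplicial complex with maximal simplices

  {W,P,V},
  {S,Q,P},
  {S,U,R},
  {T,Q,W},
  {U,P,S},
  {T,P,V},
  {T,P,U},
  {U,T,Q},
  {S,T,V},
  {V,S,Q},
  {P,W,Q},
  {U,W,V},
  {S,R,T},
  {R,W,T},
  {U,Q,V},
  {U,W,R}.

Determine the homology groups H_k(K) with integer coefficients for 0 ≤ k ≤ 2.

H_0 ≅ Z,  H_1 ≅ Z^2,  H_2 ≅ Z.

Fix the vertex order P < Q < R < S < T < U < V < W and write every simplex with vertices in increasing order. Then dim K = 2 and the simplices of K are:

  0-simplices (8): P, Q, R, S, T, U, V, W
  1-simplices (24): PQ, PS, PT, PU, PV, PW, QS, QT, QU, QV, QW, RS, RT, RU, RW, ST, SU, SV, TU, TV, TW, UV, UW, VW
  2-simplices (16): PQS, PQW, PSU, PTU, PTV, PVW, QSV, QTU, QTW, QUV, RST, RSU, RTW, RUW, STV, UVW

Hence C_0 ≅ Z^8, C_1 ≅ Z^24, C_2 ≅ Z^16.

Boundary ∂_1: C_1 → C_0 sends each edge [p,q] (with p < q) to q − p.
The 8×24 boundary matrix has rank 7 and Smith normal form diag(1,1,1,1,1,1,1).

The boundary map ∂_2: C_2 → C_1 sends each 2-simplex [p,q,r] to [q,r] − [p,r] + [p,q]. For instance
  ∂RST = ST − RT + RS,
  ∂QTU = TU − QU + QT.
The resulting 24×16 matrix has rank 15, and its Smith normal form has invariant factors (1,1,1,1,1,1,1,1,1,1,1,1,1,1,1).

From H_k ≅ ker(∂_k) / im(∂_{k+1}) we obtain:

  H_0: rank C_0 − rank ∂_1 = 8 − 7 = 1, and the invariant factors of ∂_1 are all 1, so H_0 = Z.
  H_1: rank ker ∂_1 − rank ∂_2 = (24 − 7) − 15 = 2, and the invariant factors of ∂_2 are all 1, so H_1 = Z^2.
  H_2: rank ker ∂_2 − rank ∂_3 = (16 − 15) − 0 = 1, and there is no ∂_3, so H_2 = Z.

(K is a triangulation of the torus T^2.)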